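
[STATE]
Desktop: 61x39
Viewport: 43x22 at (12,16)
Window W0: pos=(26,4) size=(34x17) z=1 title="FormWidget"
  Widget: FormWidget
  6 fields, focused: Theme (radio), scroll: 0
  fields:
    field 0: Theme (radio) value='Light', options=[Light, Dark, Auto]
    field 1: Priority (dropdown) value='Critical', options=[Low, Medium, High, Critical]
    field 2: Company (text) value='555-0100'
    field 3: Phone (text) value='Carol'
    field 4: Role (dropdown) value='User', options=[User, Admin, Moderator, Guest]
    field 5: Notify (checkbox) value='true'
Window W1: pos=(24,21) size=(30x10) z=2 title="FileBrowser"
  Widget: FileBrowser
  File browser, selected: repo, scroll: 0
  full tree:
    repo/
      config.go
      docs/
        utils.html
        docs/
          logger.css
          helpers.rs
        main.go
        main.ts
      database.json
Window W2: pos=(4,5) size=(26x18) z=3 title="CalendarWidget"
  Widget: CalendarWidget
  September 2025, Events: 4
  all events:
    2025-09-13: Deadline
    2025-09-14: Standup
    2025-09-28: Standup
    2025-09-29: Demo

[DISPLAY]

                 ┃                         
                 ┃                         
                 ┃                         
                 ┃                         
                 ┃━━━━━━━━━━━━━━━━━━━━━━━━━
                 ┃━━━━━━━━━━━━━━━━━━━━━━━┓ 
━━━━━━━━━━━━━━━━━┛Browser                ┃ 
            ┠────────────────────────────┨ 
            ┃> [-] repo/                 ┃ 
            ┃    config.go               ┃ 
            ┃    [+] docs/               ┃ 
            ┃    database.json           ┃ 
            ┃                            ┃ 
            ┃                            ┃ 
            ┗━━━━━━━━━━━━━━━━━━━━━━━━━━━━┛ 
                                           
                                           
                                           
                                           
                                           
                                           
                                           


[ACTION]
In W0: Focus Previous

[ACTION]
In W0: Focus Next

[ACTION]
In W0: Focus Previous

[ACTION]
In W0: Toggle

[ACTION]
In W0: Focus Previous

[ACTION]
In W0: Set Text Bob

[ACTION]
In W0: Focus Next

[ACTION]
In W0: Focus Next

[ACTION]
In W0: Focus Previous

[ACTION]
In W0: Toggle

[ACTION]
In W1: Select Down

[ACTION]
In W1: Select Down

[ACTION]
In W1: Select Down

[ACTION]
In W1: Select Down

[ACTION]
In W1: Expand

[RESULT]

                 ┃                         
                 ┃                         
                 ┃                         
                 ┃                         
                 ┃━━━━━━━━━━━━━━━━━━━━━━━━━
                 ┃━━━━━━━━━━━━━━━━━━━━━━━┓ 
━━━━━━━━━━━━━━━━━┛Browser                ┃ 
            ┠────────────────────────────┨ 
            ┃  [-] repo/                 ┃ 
            ┃    config.go               ┃ 
            ┃    [+] docs/               ┃ 
            ┃  > database.json           ┃ 
            ┃                            ┃ 
            ┃                            ┃ 
            ┗━━━━━━━━━━━━━━━━━━━━━━━━━━━━┛ 
                                           
                                           
                                           
                                           
                                           
                                           
                                           


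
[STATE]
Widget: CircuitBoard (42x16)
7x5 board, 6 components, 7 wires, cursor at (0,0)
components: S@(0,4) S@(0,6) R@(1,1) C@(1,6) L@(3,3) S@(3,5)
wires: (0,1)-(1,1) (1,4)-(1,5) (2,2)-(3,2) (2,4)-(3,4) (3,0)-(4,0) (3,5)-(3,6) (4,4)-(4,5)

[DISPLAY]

   0 1 2 3 4 5 6                          
0  [.]  ·           S       S             
        │                                 
1       R           · ─ ·   C             
                                          
2           ·       ·                     
            │       │                     
3   ·       ·   L   ·   S ─ ·             
    │                                     
4   ·               · ─ ·                 
Cursor: (0,0)                             
                                          
                                          
                                          
                                          
                                          


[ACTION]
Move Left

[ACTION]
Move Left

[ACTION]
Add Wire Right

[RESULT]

   0 1 2 3 4 5 6                          
0  [.]─ ·           S       S             
        │                                 
1       R           · ─ ·   C             
                                          
2           ·       ·                     
            │       │                     
3   ·       ·   L   ·   S ─ ·             
    │                                     
4   ·               · ─ ·                 
Cursor: (0,0)                             
                                          
                                          
                                          
                                          
                                          


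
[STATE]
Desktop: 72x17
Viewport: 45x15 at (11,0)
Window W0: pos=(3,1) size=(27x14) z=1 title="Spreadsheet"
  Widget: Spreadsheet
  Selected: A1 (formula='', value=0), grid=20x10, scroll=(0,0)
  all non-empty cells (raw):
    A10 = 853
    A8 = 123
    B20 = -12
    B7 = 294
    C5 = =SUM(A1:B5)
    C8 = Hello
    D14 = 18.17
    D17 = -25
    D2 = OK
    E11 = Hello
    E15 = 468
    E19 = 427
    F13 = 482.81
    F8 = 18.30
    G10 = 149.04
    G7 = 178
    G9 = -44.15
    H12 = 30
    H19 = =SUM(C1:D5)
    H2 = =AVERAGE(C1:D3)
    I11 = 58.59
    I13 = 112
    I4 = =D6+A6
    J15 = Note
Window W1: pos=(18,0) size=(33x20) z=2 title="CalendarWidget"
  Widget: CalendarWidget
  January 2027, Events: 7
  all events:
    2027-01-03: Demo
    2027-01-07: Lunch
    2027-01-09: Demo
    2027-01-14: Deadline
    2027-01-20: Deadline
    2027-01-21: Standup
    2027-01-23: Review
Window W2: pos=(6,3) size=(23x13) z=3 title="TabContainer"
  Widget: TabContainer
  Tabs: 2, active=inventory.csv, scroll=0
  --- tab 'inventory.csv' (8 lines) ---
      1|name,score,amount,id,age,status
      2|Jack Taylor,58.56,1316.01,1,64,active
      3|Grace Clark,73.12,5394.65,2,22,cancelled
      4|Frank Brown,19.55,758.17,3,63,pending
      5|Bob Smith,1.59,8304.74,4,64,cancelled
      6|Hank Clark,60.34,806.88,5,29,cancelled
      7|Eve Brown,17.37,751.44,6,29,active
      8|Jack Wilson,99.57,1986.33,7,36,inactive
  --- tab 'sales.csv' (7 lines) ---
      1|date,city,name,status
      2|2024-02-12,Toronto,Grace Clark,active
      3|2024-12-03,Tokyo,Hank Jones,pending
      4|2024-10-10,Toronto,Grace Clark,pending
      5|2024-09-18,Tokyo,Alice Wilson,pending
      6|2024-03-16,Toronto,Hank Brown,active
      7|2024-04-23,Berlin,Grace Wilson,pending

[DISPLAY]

       ┏━━━━━━━━━━━━━━━━━━━━━━━━━━━━━━━┓     
━━━━━━━┃ CalendarWidget                ┃     
sheet  ┠───────────────────────────────┨     
━━━━━━━━━━━━━━━━━┓January 2027         ┃     
Container        ┃h Fr Sa Su           ┃     
─────────────────┨   1  2  3*          ┃     
entory.csv]│ sale┃7*  8  9* 10         ┃     
─────────────────┃4* 15 16 17          ┃     
,score,amount,id,┃21* 22 23* 24        ┃     
 Taylor,58.56,131┃8 29 30 31           ┃     
e Clark,73.12,539┃                     ┃     
k Brown,19.55,758┃                     ┃     
Smith,1.59,8304.7┃                     ┃     
 Clark,60.34,806.┃                     ┃     
Brown,17.37,751.4┃                     ┃     


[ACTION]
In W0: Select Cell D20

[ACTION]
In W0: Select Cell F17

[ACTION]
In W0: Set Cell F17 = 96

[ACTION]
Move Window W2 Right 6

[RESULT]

       ┏━━━━━━━━━━━━━━━━━━━━━━━━━━━━━━━┓     
━━━━━━━┃ CalendarWidget                ┃     
sheet  ┠───────────────────────────────┨     
─┏━━━━━━━━━━━━━━━━━━━━━┓y 2027         ┃     
 ┃ TabContainer        ┃a Su           ┃     
A┠─────────────────────┨2  3*          ┃     
-┃[inventory.csv]│ sale┃ 9* 10         ┃     
 ┃─────────────────────┃16 17          ┃     
 ┃name,score,amount,id,┃ 23* 24        ┃     
 ┃Jack Taylor,58.56,131┃0 31           ┃     
 ┃Grace Clark,73.12,539┃               ┃     
 ┃Frank Brown,19.55,758┃               ┃     
 ┃Bob Smith,1.59,8304.7┃               ┃     
 ┃Hank Clark,60.34,806.┃               ┃     
━┃Eve Brown,17.37,751.4┃               ┃     


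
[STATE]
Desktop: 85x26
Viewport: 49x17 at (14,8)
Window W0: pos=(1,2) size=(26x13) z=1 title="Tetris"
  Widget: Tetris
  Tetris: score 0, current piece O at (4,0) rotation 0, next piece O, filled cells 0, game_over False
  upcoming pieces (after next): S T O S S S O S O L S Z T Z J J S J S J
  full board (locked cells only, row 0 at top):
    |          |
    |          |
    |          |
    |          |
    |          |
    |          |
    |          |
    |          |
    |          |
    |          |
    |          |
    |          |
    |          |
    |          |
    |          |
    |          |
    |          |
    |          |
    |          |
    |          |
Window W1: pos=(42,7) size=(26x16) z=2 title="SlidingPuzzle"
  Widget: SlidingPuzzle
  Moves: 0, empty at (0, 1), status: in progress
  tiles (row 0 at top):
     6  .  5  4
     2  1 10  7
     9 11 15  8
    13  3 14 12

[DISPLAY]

            ┃               ┃ SlidingPuzzle      
            ┃               ┠────────────────────
            ┃               ┃┌────┬────┬────┬────
core:       ┃               ┃│  6 │    │  5 │  4 
            ┃               ┃├────┼────┼────┼────
            ┃               ┃│  2 │  1 │ 10 │  7 
━━━━━━━━━━━━┛               ┃├────┼────┼────┼────
                            ┃│  9 │ 11 │ 15 │  8 
                            ┃├────┼────┼────┼────
                            ┃│ 13 │  3 │ 14 │ 12 
                            ┃└────┴────┴────┴────
                            ┃Moves: 0            
                            ┃                    
                            ┃                    
                            ┗━━━━━━━━━━━━━━━━━━━━
                                                 
                                                 


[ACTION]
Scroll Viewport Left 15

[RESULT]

 ┃          │             ┃               ┃ Slidi
 ┃          │             ┃               ┠──────
 ┃          │             ┃               ┃┌────┬
 ┃          │Score:       ┃               ┃│  6 │
 ┃          │0            ┃               ┃├────┼
 ┃          │             ┃               ┃│  2 │
 ┗━━━━━━━━━━━━━━━━━━━━━━━━┛               ┃├────┼
                                          ┃│  9 │
                                          ┃├────┼
                                          ┃│ 13 │
                                          ┃└────┴
                                          ┃Moves:
                                          ┃      
                                          ┃      
                                          ┗━━━━━━
                                                 
                                                 


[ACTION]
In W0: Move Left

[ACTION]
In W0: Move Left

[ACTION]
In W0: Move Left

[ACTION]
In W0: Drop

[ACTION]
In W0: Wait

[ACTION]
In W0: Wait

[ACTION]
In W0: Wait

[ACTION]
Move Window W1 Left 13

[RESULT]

 ┃          │             ┃  ┃ SlidingPuzzle     
 ┃          │             ┃  ┠───────────────────
 ┃          │             ┃  ┃┌────┬────┬────┬───
 ┃          │Score:       ┃  ┃│  6 │    │  5 │  4
 ┃          │0            ┃  ┃├────┼────┼────┼───
 ┃          │             ┃  ┃│  2 │  1 │ 10 │  7
 ┗━━━━━━━━━━━━━━━━━━━━━━━━┛  ┃├────┼────┼────┼───
                             ┃│  9 │ 11 │ 15 │  8
                             ┃├────┼────┼────┼───
                             ┃│ 13 │  3 │ 14 │ 12
                             ┃└────┴────┴────┴───
                             ┃Moves: 0           
                             ┃                   
                             ┃                   
                             ┗━━━━━━━━━━━━━━━━━━━
                                                 
                                                 


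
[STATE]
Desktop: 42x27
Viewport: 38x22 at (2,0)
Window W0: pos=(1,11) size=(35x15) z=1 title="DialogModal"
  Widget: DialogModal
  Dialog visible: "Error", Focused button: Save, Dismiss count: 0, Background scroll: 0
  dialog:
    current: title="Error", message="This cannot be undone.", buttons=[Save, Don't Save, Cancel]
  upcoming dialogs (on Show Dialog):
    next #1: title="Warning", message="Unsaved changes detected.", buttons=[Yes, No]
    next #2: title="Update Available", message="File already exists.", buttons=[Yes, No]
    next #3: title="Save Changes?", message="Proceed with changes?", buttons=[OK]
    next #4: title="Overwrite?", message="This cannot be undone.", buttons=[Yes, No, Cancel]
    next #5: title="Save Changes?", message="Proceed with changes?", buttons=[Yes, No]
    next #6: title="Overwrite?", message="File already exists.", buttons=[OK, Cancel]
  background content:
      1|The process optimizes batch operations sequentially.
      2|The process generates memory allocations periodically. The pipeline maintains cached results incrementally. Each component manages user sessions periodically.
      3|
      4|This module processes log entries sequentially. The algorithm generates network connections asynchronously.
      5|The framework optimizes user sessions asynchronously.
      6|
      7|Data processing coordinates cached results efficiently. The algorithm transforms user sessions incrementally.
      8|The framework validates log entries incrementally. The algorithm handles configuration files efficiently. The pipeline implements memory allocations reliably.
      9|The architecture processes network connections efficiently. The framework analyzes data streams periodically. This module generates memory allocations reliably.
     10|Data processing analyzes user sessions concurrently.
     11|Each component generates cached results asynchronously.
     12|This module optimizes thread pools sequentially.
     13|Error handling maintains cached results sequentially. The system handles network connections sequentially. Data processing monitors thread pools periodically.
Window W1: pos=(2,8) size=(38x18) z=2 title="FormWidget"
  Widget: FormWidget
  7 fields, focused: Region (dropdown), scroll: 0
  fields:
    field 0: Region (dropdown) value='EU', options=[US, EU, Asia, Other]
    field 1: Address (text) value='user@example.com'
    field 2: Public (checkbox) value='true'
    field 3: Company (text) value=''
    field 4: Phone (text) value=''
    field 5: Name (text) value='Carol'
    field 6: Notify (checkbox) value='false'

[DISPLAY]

                                      
                                      
                                      
                                      
                                      
                                      
                                      
                                      
┏━━━━━━━━━━━━━━━━━━━━━━━━━━━━━━━━━━━━┓
┃ FormWidget                         ┃
┠────────────────────────────────────┨
┃> Region:     [EU                 ▼]┃
┃  Address:    [user@example.com    ]┃
┃  Public:     [x]                   ┃
┃  Company:    [                    ]┃
┃  Phone:      [                    ]┃
┃  Name:       [Carol               ]┃
┃  Notify:     [ ]                   ┃
┃                                    ┃
┃                                    ┃
┃                                    ┃
┃                                    ┃


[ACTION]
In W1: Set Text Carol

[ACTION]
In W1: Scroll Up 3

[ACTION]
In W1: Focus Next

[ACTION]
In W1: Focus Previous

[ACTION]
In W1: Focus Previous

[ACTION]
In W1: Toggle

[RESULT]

                                      
                                      
                                      
                                      
                                      
                                      
                                      
                                      
┏━━━━━━━━━━━━━━━━━━━━━━━━━━━━━━━━━━━━┓
┃ FormWidget                         ┃
┠────────────────────────────────────┨
┃  Region:     [EU                 ▼]┃
┃  Address:    [user@example.com    ]┃
┃  Public:     [x]                   ┃
┃  Company:    [                    ]┃
┃  Phone:      [                    ]┃
┃  Name:       [Carol               ]┃
┃> Notify:     [x]                   ┃
┃                                    ┃
┃                                    ┃
┃                                    ┃
┃                                    ┃


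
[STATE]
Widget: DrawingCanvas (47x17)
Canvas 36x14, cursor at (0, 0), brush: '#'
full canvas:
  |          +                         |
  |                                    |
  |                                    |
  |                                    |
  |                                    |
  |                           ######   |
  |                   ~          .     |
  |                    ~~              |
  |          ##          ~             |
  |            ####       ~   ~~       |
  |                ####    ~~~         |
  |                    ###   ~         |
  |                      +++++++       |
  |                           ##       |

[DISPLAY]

+         +                                    
                                               
                                               
                                               
                                               
                           ######              
                   ~          .                
                    ~~                         
          ##          ~                        
            ####       ~   ~~                  
                ####    ~~~                    
                    ###   ~                    
                      +++++++                  
                           ##                  
                                               
                                               
                                               


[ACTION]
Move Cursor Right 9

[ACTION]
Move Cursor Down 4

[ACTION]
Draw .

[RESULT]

          +                                    
                                               
                                               
                                               
         .                                     
                           ######              
                   ~          .                
                    ~~                         
          ##          ~                        
            ####       ~   ~~                  
                ####    ~~~                    
                    ###   ~                    
                      +++++++                  
                           ##                  
                                               
                                               
                                               


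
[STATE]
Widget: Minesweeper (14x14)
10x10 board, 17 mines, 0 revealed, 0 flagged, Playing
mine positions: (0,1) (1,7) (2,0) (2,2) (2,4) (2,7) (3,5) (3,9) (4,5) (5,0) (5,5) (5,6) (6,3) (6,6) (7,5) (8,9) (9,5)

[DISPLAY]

■■■■■■■■■■    
■■■■■■■■■■    
■■■■■■■■■■    
■■■■■■■■■■    
■■■■■■■■■■    
■■■■■■■■■■    
■■■■■■■■■■    
■■■■■■■■■■    
■■■■■■■■■■    
■■■■■■■■■■    
              
              
              
              


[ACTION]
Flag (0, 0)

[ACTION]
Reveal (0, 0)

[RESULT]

⚑■■■■■■■■■    
■■■■■■■■■■    
■■■■■■■■■■    
■■■■■■■■■■    
■■■■■■■■■■    
■■■■■■■■■■    
■■■■■■■■■■    
■■■■■■■■■■    
■■■■■■■■■■    
■■■■■■■■■■    
              
              
              
              


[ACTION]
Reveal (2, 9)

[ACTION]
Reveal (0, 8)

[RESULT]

⚑■■■■■■■1■    
■■■■■■■■■■    
■■■■■■■■■1    
■■■■■■■■■■    
■■■■■■■■■■    
■■■■■■■■■■    
■■■■■■■■■■    
■■■■■■■■■■    
■■■■■■■■■■    
■■■■■■■■■■    
              
              
              
              


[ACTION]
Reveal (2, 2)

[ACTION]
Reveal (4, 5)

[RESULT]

⚑✹■■■■■■1■    
■■■■■■■✹■■    
✹■✹■✹■■✹■1    
■■■■■✹■■■✹    
■■■■■✹■■■■    
✹■■■■✹✹■■■    
■■■✹■■✹■■■    
■■■■■✹■■■■    
■■■■■■■■■✹    
■■■■■✹■■■■    
              
              
              
              


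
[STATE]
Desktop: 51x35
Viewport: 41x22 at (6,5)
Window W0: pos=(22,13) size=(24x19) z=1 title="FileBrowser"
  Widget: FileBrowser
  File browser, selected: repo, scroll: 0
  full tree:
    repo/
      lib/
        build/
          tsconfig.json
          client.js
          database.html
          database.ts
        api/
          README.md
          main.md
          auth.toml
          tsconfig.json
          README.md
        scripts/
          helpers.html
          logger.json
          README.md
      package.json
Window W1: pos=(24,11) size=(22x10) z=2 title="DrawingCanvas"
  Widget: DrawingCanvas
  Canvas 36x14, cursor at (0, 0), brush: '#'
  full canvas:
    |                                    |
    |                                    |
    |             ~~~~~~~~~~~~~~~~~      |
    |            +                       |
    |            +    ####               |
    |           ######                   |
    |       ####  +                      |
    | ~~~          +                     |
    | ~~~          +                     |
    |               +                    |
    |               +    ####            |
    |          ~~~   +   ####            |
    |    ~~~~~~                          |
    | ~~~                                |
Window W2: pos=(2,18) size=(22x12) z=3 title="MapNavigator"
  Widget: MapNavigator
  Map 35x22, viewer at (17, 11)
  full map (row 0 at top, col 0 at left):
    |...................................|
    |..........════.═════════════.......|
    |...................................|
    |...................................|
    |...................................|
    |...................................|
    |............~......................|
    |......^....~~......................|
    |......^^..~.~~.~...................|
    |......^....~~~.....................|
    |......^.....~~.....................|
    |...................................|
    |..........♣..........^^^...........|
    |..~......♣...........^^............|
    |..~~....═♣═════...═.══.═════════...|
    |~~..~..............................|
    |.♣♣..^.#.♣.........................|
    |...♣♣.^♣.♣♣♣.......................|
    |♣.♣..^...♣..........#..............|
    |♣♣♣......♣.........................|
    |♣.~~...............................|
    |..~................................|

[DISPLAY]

                                         
                                         
                                         
                                         
                                         
                                         
                  ┏━━━━━━━━━━━━━━━━━━━━┓ 
                  ┃ DrawingCanvas      ┃ 
                ┏━┠────────────────────┨ 
                ┃ ┃+                   ┃ 
                ┠─┃                    ┃ 
                ┃>┃             ~~~~~~~┃ 
                ┃ ┃            +       ┃ 
━━━━━━━━━━━━━━━━━┓┃            +    ###┃ 
pNavigator       ┃┃           ######   ┃ 
─────────────────┨┗━━━━━━━━━━━━━━━━━━━━┛ 
.~~..............┃                     ┃ 
~.~~.~...........┃                     ┃ 
.~~~.............┃                     ┃ 
..~~.............┃                     ┃ 
.......@.........┃                     ┃ 
♣..........^^^...┃                     ┃ 


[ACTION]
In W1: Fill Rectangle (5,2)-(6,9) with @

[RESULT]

                                         
                                         
                                         
                                         
                                         
                                         
                  ┏━━━━━━━━━━━━━━━━━━━━┓ 
                  ┃ DrawingCanvas      ┃ 
                ┏━┠────────────────────┨ 
                ┃ ┃+                   ┃ 
                ┠─┃                    ┃ 
                ┃>┃             ~~~~~~~┃ 
                ┃ ┃            +       ┃ 
━━━━━━━━━━━━━━━━━┓┃            +    ###┃ 
pNavigator       ┃┃  @@@@@@@@ ######   ┃ 
─────────────────┨┗━━━━━━━━━━━━━━━━━━━━┛ 
.~~..............┃                     ┃ 
~.~~.~...........┃                     ┃ 
.~~~.............┃                     ┃ 
..~~.............┃                     ┃ 
.......@.........┃                     ┃ 
♣..........^^^...┃                     ┃ 


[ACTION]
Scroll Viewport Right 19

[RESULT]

                                         
                                         
                                         
                                         
                                         
                                         
              ┏━━━━━━━━━━━━━━━━━━━━┓     
              ┃ DrawingCanvas      ┃     
            ┏━┠────────────────────┨     
            ┃ ┃+                   ┃     
            ┠─┃                    ┃     
            ┃>┃             ~~~~~~~┃     
            ┃ ┃            +       ┃     
━━━━━━━━━━━━━┓┃            +    ###┃     
igator       ┃┃  @@@@@@@@ ######   ┃     
─────────────┨┗━━━━━━━━━━━━━━━━━━━━┛     
.............┃                     ┃     
.~...........┃                     ┃     
.............┃                     ┃     
.............┃                     ┃     
...@.........┃                     ┃     
.......^^^...┃                     ┃     


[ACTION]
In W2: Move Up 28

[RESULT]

                                         
                                         
                                         
                                         
                                         
                                         
              ┏━━━━━━━━━━━━━━━━━━━━┓     
              ┃ DrawingCanvas      ┃     
            ┏━┠────────────────────┨     
            ┃ ┃+                   ┃     
            ┠─┃                    ┃     
            ┃>┃             ~~~~~~~┃     
            ┃ ┃            +       ┃     
━━━━━━━━━━━━━┓┃            +    ###┃     
igator       ┃┃  @@@@@@@@ ######   ┃     
─────────────┨┗━━━━━━━━━━━━━━━━━━━━┛     
             ┃                     ┃     
             ┃                     ┃     
             ┃                     ┃     
             ┃                     ┃     
...@.........┃                     ┃     
.════════════┃                     ┃     


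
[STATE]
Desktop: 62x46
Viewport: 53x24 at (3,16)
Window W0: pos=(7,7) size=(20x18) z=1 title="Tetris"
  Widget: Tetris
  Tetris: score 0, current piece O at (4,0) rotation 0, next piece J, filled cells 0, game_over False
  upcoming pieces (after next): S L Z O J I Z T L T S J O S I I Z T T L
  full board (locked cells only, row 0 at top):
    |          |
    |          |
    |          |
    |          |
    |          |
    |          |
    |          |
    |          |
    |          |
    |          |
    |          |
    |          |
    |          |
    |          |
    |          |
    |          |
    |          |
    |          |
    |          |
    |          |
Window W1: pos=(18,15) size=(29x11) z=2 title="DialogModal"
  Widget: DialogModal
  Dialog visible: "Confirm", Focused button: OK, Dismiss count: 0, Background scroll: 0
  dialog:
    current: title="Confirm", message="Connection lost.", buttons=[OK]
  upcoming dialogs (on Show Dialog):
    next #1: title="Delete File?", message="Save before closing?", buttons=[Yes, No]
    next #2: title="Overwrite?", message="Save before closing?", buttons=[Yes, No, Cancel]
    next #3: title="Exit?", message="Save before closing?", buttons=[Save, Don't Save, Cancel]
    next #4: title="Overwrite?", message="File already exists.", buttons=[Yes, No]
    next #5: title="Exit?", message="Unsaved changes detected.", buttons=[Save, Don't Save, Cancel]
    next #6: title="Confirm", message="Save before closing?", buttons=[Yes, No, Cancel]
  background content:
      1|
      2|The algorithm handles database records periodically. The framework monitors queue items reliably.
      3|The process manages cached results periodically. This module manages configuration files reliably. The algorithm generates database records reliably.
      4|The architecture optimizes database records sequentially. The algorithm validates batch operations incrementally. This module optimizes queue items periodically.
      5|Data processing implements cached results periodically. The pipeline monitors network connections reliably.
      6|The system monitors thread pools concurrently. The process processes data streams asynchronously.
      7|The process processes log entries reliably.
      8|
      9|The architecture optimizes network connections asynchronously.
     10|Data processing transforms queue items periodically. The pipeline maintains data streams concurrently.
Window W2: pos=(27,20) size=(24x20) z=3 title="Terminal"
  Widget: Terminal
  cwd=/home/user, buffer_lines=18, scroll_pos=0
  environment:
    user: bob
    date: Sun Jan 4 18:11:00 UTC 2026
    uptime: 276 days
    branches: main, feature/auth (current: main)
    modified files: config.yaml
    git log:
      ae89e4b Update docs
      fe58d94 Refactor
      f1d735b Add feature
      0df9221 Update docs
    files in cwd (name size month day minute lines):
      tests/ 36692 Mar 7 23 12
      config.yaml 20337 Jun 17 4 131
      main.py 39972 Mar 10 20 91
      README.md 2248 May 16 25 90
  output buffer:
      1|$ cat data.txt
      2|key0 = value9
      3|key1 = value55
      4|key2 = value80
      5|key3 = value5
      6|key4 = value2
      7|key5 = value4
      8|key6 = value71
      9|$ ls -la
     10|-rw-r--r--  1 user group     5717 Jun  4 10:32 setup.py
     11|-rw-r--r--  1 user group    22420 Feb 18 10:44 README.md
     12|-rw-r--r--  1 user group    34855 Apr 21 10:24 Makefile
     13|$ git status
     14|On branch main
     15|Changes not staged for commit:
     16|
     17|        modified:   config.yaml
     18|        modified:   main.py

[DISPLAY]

    ┃          ┃ DialogModal               ┃         
    ┃          ┠───────────────────────────┨         
    ┃          ┃                           ┃         
    ┃          ┃The┌──────────────────┐atab┃         
    ┃          ┃The│    ┏━━━━━━━━━━━━━━━━━━━━━━┓     
    ┃          ┃The│ Con┃ Terminal             ┃     
    ┃          ┃Dat│    ┠──────────────────────┨     
    ┃          ┃The└────┃$ cat data.txt        ┃     
    ┗━━━━━━━━━━┃The proc┃key0 = value9         ┃     
               ┗━━━━━━━━┃key1 = value55        ┃     
                        ┃key2 = value80        ┃     
                        ┃key3 = value5         ┃     
                        ┃key4 = value2         ┃     
                        ┃key5 = value4         ┃     
                        ┃key6 = value71        ┃     
                        ┃$ ls -la              ┃     
                        ┃-rw-r--r--  1 user gro┃     
                        ┃-rw-r--r--  1 user gro┃     
                        ┃-rw-r--r--  1 user gro┃     
                        ┃$ git status          ┃     
                        ┃On branch main        ┃     
                        ┃Changes not staged for┃     
                        ┃                      ┃     
                        ┗━━━━━━━━━━━━━━━━━━━━━━┛     


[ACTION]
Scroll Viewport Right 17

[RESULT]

         ┃ DialogModal               ┃               
         ┠───────────────────────────┨               
         ┃                           ┃               
         ┃The┌──────────────────┐atab┃               
         ┃The│    ┏━━━━━━━━━━━━━━━━━━━━━━┓           
         ┃The│ Con┃ Terminal             ┃           
         ┃Dat│    ┠──────────────────────┨           
         ┃The└────┃$ cat data.txt        ┃           
━━━━━━━━━┃The proc┃key0 = value9         ┃           
         ┗━━━━━━━━┃key1 = value55        ┃           
                  ┃key2 = value80        ┃           
                  ┃key3 = value5         ┃           
                  ┃key4 = value2         ┃           
                  ┃key5 = value4         ┃           
                  ┃key6 = value71        ┃           
                  ┃$ ls -la              ┃           
                  ┃-rw-r--r--  1 user gro┃           
                  ┃-rw-r--r--  1 user gro┃           
                  ┃-rw-r--r--  1 user gro┃           
                  ┃$ git status          ┃           
                  ┃On branch main        ┃           
                  ┃Changes not staged for┃           
                  ┃                      ┃           
                  ┗━━━━━━━━━━━━━━━━━━━━━━┛           


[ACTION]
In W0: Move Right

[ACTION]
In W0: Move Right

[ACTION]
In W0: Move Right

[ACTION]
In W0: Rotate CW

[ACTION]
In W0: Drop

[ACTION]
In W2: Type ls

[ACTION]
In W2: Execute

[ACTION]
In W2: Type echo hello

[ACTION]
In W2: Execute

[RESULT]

         ┃ DialogModal               ┃               
         ┠───────────────────────────┨               
         ┃                           ┃               
         ┃The┌──────────────────┐atab┃               
         ┃The│    ┏━━━━━━━━━━━━━━━━━━━━━━┓           
         ┃The│ Con┃ Terminal             ┃           
         ┃Dat│    ┠──────────────────────┨           
         ┃The└────┃key6 = value71        ┃           
━━━━━━━━━┃The proc┃$ ls -la              ┃           
         ┗━━━━━━━━┃-rw-r--r--  1 user gro┃           
                  ┃-rw-r--r--  1 user gro┃           
                  ┃-rw-r--r--  1 user gro┃           
                  ┃$ git status          ┃           
                  ┃On branch main        ┃           
                  ┃Changes not staged for┃           
                  ┃                      ┃           
                  ┃        modified:   co┃           
                  ┃        modified:   ma┃           
                  ┃$ ls                  ┃           
                  ┃tests/  config.yaml  m┃           
                  ┃$ echo hello          ┃           
                  ┃hello                 ┃           
                  ┃$ █                   ┃           
                  ┗━━━━━━━━━━━━━━━━━━━━━━┛           


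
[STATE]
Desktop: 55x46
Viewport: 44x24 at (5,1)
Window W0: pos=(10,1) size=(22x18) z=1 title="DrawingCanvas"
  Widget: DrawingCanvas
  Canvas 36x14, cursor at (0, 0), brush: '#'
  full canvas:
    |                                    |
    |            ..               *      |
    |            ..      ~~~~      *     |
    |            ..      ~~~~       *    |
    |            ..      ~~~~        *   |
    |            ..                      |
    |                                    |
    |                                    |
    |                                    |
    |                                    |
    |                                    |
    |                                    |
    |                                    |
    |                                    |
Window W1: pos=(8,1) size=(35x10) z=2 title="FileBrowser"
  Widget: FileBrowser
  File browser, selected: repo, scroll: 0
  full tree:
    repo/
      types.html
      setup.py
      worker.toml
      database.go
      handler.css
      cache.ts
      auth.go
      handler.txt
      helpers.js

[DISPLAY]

   ┏━━━━━━━━━━━━━━━━━━━━━━━━━━━━━━━━━┓      
   ┃ FileBrowser                     ┃      
   ┠─────────────────────────────────┨      
   ┃> [-] repo/                      ┃      
   ┃    types.html                   ┃      
   ┃    setup.py                     ┃      
   ┃    worker.toml                  ┃      
   ┃    database.go                  ┃      
   ┃    handler.css                  ┃      
   ┗━━━━━━━━━━━━━━━━━━━━━━━━━━━━━━━━━┛      
     ┃                    ┃                 
     ┃                    ┃                 
     ┃                    ┃                 
     ┃                    ┃                 
     ┃                    ┃                 
     ┃                    ┃                 
     ┃                    ┃                 
     ┗━━━━━━━━━━━━━━━━━━━━┛                 
                                            
                                            
                                            
                                            
                                            
                                            


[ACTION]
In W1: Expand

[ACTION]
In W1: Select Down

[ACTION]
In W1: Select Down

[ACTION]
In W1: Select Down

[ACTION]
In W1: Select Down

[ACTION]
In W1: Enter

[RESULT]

   ┏━━━━━━━━━━━━━━━━━━━━━━━━━━━━━━━━━┓      
   ┃ FileBrowser                     ┃      
   ┠─────────────────────────────────┨      
   ┃  [-] repo/                      ┃      
   ┃    types.html                   ┃      
   ┃    setup.py                     ┃      
   ┃    worker.toml                  ┃      
   ┃  > database.go                  ┃      
   ┃    handler.css                  ┃      
   ┗━━━━━━━━━━━━━━━━━━━━━━━━━━━━━━━━━┛      
     ┃                    ┃                 
     ┃                    ┃                 
     ┃                    ┃                 
     ┃                    ┃                 
     ┃                    ┃                 
     ┃                    ┃                 
     ┃                    ┃                 
     ┗━━━━━━━━━━━━━━━━━━━━┛                 
                                            
                                            
                                            
                                            
                                            
                                            
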